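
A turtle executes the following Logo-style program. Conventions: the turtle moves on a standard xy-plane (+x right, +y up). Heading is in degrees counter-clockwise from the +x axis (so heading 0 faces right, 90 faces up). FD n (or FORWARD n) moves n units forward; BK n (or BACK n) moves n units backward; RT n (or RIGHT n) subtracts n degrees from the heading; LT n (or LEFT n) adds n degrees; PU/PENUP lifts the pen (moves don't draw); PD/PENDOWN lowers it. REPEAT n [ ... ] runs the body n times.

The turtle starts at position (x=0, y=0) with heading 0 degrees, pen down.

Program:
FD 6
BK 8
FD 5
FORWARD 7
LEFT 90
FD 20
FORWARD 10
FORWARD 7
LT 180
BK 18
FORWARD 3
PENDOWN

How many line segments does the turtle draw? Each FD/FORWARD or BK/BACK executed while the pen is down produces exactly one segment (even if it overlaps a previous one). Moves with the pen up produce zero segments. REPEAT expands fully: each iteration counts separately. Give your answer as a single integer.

Answer: 9

Derivation:
Executing turtle program step by step:
Start: pos=(0,0), heading=0, pen down
FD 6: (0,0) -> (6,0) [heading=0, draw]
BK 8: (6,0) -> (-2,0) [heading=0, draw]
FD 5: (-2,0) -> (3,0) [heading=0, draw]
FD 7: (3,0) -> (10,0) [heading=0, draw]
LT 90: heading 0 -> 90
FD 20: (10,0) -> (10,20) [heading=90, draw]
FD 10: (10,20) -> (10,30) [heading=90, draw]
FD 7: (10,30) -> (10,37) [heading=90, draw]
LT 180: heading 90 -> 270
BK 18: (10,37) -> (10,55) [heading=270, draw]
FD 3: (10,55) -> (10,52) [heading=270, draw]
PD: pen down
Final: pos=(10,52), heading=270, 9 segment(s) drawn
Segments drawn: 9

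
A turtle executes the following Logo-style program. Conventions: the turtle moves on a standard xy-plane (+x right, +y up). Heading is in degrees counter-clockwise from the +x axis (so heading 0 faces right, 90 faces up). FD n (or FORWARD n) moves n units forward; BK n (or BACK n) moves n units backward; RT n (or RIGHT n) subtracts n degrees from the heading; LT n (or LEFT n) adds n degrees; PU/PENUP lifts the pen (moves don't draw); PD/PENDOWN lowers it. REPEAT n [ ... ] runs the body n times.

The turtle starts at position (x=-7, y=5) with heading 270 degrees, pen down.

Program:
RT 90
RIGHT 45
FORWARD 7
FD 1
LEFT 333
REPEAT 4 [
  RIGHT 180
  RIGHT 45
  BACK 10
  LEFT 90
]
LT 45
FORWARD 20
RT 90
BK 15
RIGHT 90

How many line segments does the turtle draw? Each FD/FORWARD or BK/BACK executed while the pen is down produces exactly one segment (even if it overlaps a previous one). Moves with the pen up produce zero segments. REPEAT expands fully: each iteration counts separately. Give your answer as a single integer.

Answer: 8

Derivation:
Executing turtle program step by step:
Start: pos=(-7,5), heading=270, pen down
RT 90: heading 270 -> 180
RT 45: heading 180 -> 135
FD 7: (-7,5) -> (-11.95,9.95) [heading=135, draw]
FD 1: (-11.95,9.95) -> (-12.657,10.657) [heading=135, draw]
LT 333: heading 135 -> 108
REPEAT 4 [
  -- iteration 1/4 --
  RT 180: heading 108 -> 288
  RT 45: heading 288 -> 243
  BK 10: (-12.657,10.657) -> (-8.117,19.567) [heading=243, draw]
  LT 90: heading 243 -> 333
  -- iteration 2/4 --
  RT 180: heading 333 -> 153
  RT 45: heading 153 -> 108
  BK 10: (-8.117,19.567) -> (-5.027,10.056) [heading=108, draw]
  LT 90: heading 108 -> 198
  -- iteration 3/4 --
  RT 180: heading 198 -> 18
  RT 45: heading 18 -> 333
  BK 10: (-5.027,10.056) -> (-13.937,14.596) [heading=333, draw]
  LT 90: heading 333 -> 63
  -- iteration 4/4 --
  RT 180: heading 63 -> 243
  RT 45: heading 243 -> 198
  BK 10: (-13.937,14.596) -> (-4.426,17.686) [heading=198, draw]
  LT 90: heading 198 -> 288
]
LT 45: heading 288 -> 333
FD 20: (-4.426,17.686) -> (13.394,8.607) [heading=333, draw]
RT 90: heading 333 -> 243
BK 15: (13.394,8.607) -> (20.204,21.972) [heading=243, draw]
RT 90: heading 243 -> 153
Final: pos=(20.204,21.972), heading=153, 8 segment(s) drawn
Segments drawn: 8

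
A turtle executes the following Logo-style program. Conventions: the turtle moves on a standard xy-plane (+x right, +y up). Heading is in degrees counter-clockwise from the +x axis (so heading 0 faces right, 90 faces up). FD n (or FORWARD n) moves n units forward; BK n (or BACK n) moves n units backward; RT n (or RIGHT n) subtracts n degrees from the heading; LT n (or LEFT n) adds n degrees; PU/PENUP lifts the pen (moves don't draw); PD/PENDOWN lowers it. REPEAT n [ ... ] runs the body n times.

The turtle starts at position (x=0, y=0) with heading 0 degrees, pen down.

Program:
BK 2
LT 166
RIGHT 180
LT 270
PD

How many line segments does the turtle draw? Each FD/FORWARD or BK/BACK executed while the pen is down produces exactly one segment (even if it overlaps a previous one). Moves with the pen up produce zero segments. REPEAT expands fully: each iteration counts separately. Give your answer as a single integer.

Executing turtle program step by step:
Start: pos=(0,0), heading=0, pen down
BK 2: (0,0) -> (-2,0) [heading=0, draw]
LT 166: heading 0 -> 166
RT 180: heading 166 -> 346
LT 270: heading 346 -> 256
PD: pen down
Final: pos=(-2,0), heading=256, 1 segment(s) drawn
Segments drawn: 1

Answer: 1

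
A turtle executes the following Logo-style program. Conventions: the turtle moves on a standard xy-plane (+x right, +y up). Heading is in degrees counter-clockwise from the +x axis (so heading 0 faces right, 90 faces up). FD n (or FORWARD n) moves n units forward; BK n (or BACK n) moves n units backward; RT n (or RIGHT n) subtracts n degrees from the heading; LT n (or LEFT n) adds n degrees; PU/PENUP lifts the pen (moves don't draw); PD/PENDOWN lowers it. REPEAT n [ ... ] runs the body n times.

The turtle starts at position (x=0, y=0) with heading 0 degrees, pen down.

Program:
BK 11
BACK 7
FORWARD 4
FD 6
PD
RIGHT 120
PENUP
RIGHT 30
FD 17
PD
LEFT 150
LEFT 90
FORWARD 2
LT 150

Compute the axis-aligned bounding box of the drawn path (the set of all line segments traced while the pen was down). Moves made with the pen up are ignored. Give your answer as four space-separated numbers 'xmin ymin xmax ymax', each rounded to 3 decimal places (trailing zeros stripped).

Executing turtle program step by step:
Start: pos=(0,0), heading=0, pen down
BK 11: (0,0) -> (-11,0) [heading=0, draw]
BK 7: (-11,0) -> (-18,0) [heading=0, draw]
FD 4: (-18,0) -> (-14,0) [heading=0, draw]
FD 6: (-14,0) -> (-8,0) [heading=0, draw]
PD: pen down
RT 120: heading 0 -> 240
PU: pen up
RT 30: heading 240 -> 210
FD 17: (-8,0) -> (-22.722,-8.5) [heading=210, move]
PD: pen down
LT 150: heading 210 -> 0
LT 90: heading 0 -> 90
FD 2: (-22.722,-8.5) -> (-22.722,-6.5) [heading=90, draw]
LT 150: heading 90 -> 240
Final: pos=(-22.722,-6.5), heading=240, 5 segment(s) drawn

Segment endpoints: x in {-22.722, -18, -14, -11, -8, 0}, y in {-8.5, -6.5, 0}
xmin=-22.722, ymin=-8.5, xmax=0, ymax=0

Answer: -22.722 -8.5 0 0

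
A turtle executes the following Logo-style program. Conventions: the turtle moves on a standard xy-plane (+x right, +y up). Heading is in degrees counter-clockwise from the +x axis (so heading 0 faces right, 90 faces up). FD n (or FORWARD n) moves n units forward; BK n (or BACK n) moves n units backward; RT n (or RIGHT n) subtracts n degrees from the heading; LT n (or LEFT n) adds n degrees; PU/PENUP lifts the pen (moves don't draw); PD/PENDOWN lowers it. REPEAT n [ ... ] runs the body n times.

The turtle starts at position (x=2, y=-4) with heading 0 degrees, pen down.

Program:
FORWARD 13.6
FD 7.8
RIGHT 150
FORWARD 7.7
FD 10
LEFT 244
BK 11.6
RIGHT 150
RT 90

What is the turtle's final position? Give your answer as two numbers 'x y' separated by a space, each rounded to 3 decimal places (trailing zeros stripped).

Executing turtle program step by step:
Start: pos=(2,-4), heading=0, pen down
FD 13.6: (2,-4) -> (15.6,-4) [heading=0, draw]
FD 7.8: (15.6,-4) -> (23.4,-4) [heading=0, draw]
RT 150: heading 0 -> 210
FD 7.7: (23.4,-4) -> (16.732,-7.85) [heading=210, draw]
FD 10: (16.732,-7.85) -> (8.071,-12.85) [heading=210, draw]
LT 244: heading 210 -> 94
BK 11.6: (8.071,-12.85) -> (8.881,-24.422) [heading=94, draw]
RT 150: heading 94 -> 304
RT 90: heading 304 -> 214
Final: pos=(8.881,-24.422), heading=214, 5 segment(s) drawn

Answer: 8.881 -24.422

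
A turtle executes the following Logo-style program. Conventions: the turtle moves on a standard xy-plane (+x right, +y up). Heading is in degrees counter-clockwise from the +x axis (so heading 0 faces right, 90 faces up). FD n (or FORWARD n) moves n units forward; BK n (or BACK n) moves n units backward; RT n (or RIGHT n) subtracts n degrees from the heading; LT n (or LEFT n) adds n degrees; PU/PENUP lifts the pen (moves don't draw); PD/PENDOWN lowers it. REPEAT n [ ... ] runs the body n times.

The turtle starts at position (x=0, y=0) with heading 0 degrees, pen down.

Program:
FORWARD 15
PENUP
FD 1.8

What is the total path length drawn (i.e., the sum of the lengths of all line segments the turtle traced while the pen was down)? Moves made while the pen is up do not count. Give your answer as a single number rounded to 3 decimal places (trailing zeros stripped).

Executing turtle program step by step:
Start: pos=(0,0), heading=0, pen down
FD 15: (0,0) -> (15,0) [heading=0, draw]
PU: pen up
FD 1.8: (15,0) -> (16.8,0) [heading=0, move]
Final: pos=(16.8,0), heading=0, 1 segment(s) drawn

Segment lengths:
  seg 1: (0,0) -> (15,0), length = 15
Total = 15

Answer: 15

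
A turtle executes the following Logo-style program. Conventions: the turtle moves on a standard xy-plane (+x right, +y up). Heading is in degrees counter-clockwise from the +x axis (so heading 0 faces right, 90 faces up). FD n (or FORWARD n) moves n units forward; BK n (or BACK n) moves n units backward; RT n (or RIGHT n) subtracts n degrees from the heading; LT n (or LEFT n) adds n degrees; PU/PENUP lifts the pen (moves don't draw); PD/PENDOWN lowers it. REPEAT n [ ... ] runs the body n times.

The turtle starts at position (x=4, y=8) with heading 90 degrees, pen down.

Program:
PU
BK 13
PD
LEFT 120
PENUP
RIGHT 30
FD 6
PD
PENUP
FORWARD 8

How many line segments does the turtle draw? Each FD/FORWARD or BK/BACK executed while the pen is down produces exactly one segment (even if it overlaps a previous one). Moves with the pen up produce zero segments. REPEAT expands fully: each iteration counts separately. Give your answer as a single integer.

Executing turtle program step by step:
Start: pos=(4,8), heading=90, pen down
PU: pen up
BK 13: (4,8) -> (4,-5) [heading=90, move]
PD: pen down
LT 120: heading 90 -> 210
PU: pen up
RT 30: heading 210 -> 180
FD 6: (4,-5) -> (-2,-5) [heading=180, move]
PD: pen down
PU: pen up
FD 8: (-2,-5) -> (-10,-5) [heading=180, move]
Final: pos=(-10,-5), heading=180, 0 segment(s) drawn
Segments drawn: 0

Answer: 0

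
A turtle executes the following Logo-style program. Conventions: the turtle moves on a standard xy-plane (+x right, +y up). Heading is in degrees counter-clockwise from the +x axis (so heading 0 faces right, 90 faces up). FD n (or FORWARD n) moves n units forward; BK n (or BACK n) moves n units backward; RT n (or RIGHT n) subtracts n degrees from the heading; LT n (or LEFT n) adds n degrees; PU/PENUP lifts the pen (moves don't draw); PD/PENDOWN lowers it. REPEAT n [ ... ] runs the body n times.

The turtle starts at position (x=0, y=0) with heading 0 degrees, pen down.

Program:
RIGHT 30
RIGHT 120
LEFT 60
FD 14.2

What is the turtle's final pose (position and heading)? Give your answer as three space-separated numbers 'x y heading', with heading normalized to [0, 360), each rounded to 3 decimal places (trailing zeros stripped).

Executing turtle program step by step:
Start: pos=(0,0), heading=0, pen down
RT 30: heading 0 -> 330
RT 120: heading 330 -> 210
LT 60: heading 210 -> 270
FD 14.2: (0,0) -> (0,-14.2) [heading=270, draw]
Final: pos=(0,-14.2), heading=270, 1 segment(s) drawn

Answer: 0 -14.2 270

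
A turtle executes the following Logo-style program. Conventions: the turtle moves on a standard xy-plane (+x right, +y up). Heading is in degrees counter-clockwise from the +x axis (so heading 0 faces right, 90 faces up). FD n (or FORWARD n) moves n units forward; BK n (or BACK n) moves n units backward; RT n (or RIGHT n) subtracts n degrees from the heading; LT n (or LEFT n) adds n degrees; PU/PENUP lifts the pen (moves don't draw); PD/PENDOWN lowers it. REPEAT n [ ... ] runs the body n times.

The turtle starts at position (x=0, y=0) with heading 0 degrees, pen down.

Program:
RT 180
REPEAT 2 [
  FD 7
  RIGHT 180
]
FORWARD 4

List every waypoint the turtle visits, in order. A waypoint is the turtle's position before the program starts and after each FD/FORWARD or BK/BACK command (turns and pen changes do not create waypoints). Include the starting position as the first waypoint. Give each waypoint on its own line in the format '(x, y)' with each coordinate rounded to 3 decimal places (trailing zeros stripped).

Answer: (0, 0)
(-7, 0)
(0, 0)
(-4, 0)

Derivation:
Executing turtle program step by step:
Start: pos=(0,0), heading=0, pen down
RT 180: heading 0 -> 180
REPEAT 2 [
  -- iteration 1/2 --
  FD 7: (0,0) -> (-7,0) [heading=180, draw]
  RT 180: heading 180 -> 0
  -- iteration 2/2 --
  FD 7: (-7,0) -> (0,0) [heading=0, draw]
  RT 180: heading 0 -> 180
]
FD 4: (0,0) -> (-4,0) [heading=180, draw]
Final: pos=(-4,0), heading=180, 3 segment(s) drawn
Waypoints (4 total):
(0, 0)
(-7, 0)
(0, 0)
(-4, 0)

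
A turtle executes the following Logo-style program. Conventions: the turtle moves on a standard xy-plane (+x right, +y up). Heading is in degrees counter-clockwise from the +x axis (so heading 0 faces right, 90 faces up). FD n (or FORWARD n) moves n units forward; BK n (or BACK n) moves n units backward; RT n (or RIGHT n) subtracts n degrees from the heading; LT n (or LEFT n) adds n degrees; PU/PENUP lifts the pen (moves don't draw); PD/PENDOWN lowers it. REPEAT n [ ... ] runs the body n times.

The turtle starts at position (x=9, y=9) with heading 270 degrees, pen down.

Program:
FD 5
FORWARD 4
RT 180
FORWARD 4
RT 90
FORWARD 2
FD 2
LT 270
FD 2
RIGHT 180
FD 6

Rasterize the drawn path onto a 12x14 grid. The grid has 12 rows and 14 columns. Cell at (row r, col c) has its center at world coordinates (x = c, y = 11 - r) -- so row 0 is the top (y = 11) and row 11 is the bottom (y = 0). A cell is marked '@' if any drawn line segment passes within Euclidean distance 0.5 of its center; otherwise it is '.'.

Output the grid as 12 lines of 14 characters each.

Segment 0: (9,9) -> (9,4)
Segment 1: (9,4) -> (9,0)
Segment 2: (9,0) -> (9,4)
Segment 3: (9,4) -> (11,4)
Segment 4: (11,4) -> (13,4)
Segment 5: (13,4) -> (13,2)
Segment 6: (13,2) -> (13,8)

Answer: ..............
..............
.........@....
.........@...@
.........@...@
.........@...@
.........@...@
.........@@@@@
.........@...@
.........@...@
.........@....
.........@....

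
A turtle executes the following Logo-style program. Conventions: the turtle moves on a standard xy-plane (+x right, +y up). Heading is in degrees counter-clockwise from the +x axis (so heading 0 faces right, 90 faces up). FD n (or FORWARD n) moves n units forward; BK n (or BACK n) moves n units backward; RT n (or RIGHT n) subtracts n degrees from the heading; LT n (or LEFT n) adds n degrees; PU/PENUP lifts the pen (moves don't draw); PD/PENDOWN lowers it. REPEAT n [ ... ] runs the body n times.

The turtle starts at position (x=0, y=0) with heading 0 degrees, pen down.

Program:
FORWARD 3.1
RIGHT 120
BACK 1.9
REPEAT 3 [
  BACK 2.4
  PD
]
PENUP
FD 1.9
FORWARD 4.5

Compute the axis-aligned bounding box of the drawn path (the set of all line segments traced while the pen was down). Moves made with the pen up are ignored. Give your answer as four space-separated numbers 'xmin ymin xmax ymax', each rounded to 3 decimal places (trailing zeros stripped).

Executing turtle program step by step:
Start: pos=(0,0), heading=0, pen down
FD 3.1: (0,0) -> (3.1,0) [heading=0, draw]
RT 120: heading 0 -> 240
BK 1.9: (3.1,0) -> (4.05,1.645) [heading=240, draw]
REPEAT 3 [
  -- iteration 1/3 --
  BK 2.4: (4.05,1.645) -> (5.25,3.724) [heading=240, draw]
  PD: pen down
  -- iteration 2/3 --
  BK 2.4: (5.25,3.724) -> (6.45,5.802) [heading=240, draw]
  PD: pen down
  -- iteration 3/3 --
  BK 2.4: (6.45,5.802) -> (7.65,7.881) [heading=240, draw]
  PD: pen down
]
PU: pen up
FD 1.9: (7.65,7.881) -> (6.7,6.235) [heading=240, move]
FD 4.5: (6.7,6.235) -> (4.45,2.338) [heading=240, move]
Final: pos=(4.45,2.338), heading=240, 5 segment(s) drawn

Segment endpoints: x in {0, 3.1, 4.05, 5.25, 6.45, 7.65}, y in {0, 1.645, 3.724, 5.802, 7.881}
xmin=0, ymin=0, xmax=7.65, ymax=7.881

Answer: 0 0 7.65 7.881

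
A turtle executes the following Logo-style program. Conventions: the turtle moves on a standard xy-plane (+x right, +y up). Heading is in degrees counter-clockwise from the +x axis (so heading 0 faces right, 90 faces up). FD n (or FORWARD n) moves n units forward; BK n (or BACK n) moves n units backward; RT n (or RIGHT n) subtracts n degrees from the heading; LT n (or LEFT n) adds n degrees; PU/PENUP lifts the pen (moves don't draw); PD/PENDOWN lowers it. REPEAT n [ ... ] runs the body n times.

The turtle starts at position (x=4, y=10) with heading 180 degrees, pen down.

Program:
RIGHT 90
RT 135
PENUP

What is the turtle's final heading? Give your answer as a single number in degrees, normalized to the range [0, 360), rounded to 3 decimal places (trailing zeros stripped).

Executing turtle program step by step:
Start: pos=(4,10), heading=180, pen down
RT 90: heading 180 -> 90
RT 135: heading 90 -> 315
PU: pen up
Final: pos=(4,10), heading=315, 0 segment(s) drawn

Answer: 315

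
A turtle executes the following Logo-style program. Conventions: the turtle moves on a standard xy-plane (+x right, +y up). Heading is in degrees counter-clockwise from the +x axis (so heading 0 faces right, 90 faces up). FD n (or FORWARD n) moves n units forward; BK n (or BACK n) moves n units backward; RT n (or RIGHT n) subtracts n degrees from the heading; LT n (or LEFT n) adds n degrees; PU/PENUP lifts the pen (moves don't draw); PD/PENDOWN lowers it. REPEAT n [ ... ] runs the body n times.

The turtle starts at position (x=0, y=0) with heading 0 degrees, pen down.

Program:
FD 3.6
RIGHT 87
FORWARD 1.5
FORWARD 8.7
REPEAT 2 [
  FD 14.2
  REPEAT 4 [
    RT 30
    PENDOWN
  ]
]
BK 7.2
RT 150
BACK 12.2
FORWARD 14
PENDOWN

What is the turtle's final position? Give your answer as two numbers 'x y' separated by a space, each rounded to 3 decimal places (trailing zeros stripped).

Answer: -14.631 -23.445

Derivation:
Executing turtle program step by step:
Start: pos=(0,0), heading=0, pen down
FD 3.6: (0,0) -> (3.6,0) [heading=0, draw]
RT 87: heading 0 -> 273
FD 1.5: (3.6,0) -> (3.679,-1.498) [heading=273, draw]
FD 8.7: (3.679,-1.498) -> (4.134,-10.186) [heading=273, draw]
REPEAT 2 [
  -- iteration 1/2 --
  FD 14.2: (4.134,-10.186) -> (4.877,-24.367) [heading=273, draw]
  REPEAT 4 [
    -- iteration 1/4 --
    RT 30: heading 273 -> 243
    PD: pen down
    -- iteration 2/4 --
    RT 30: heading 243 -> 213
    PD: pen down
    -- iteration 3/4 --
    RT 30: heading 213 -> 183
    PD: pen down
    -- iteration 4/4 --
    RT 30: heading 183 -> 153
    PD: pen down
  ]
  -- iteration 2/2 --
  FD 14.2: (4.877,-24.367) -> (-7.775,-17.92) [heading=153, draw]
  REPEAT 4 [
    -- iteration 1/4 --
    RT 30: heading 153 -> 123
    PD: pen down
    -- iteration 2/4 --
    RT 30: heading 123 -> 93
    PD: pen down
    -- iteration 3/4 --
    RT 30: heading 93 -> 63
    PD: pen down
    -- iteration 4/4 --
    RT 30: heading 63 -> 33
    PD: pen down
  ]
]
BK 7.2: (-7.775,-17.92) -> (-13.814,-21.841) [heading=33, draw]
RT 150: heading 33 -> 243
BK 12.2: (-13.814,-21.841) -> (-8.275,-10.971) [heading=243, draw]
FD 14: (-8.275,-10.971) -> (-14.631,-23.445) [heading=243, draw]
PD: pen down
Final: pos=(-14.631,-23.445), heading=243, 8 segment(s) drawn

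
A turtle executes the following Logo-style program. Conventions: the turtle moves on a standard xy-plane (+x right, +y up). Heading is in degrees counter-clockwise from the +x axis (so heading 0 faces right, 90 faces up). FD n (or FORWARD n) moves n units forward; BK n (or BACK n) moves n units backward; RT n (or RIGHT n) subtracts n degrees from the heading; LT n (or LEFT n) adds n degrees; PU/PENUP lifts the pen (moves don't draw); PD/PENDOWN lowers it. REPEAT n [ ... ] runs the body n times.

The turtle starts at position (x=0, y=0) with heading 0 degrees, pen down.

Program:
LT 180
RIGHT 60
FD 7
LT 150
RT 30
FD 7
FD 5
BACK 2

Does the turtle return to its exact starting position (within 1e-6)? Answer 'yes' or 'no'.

Executing turtle program step by step:
Start: pos=(0,0), heading=0, pen down
LT 180: heading 0 -> 180
RT 60: heading 180 -> 120
FD 7: (0,0) -> (-3.5,6.062) [heading=120, draw]
LT 150: heading 120 -> 270
RT 30: heading 270 -> 240
FD 7: (-3.5,6.062) -> (-7,0) [heading=240, draw]
FD 5: (-7,0) -> (-9.5,-4.33) [heading=240, draw]
BK 2: (-9.5,-4.33) -> (-8.5,-2.598) [heading=240, draw]
Final: pos=(-8.5,-2.598), heading=240, 4 segment(s) drawn

Start position: (0, 0)
Final position: (-8.5, -2.598)
Distance = 8.888; >= 1e-6 -> NOT closed

Answer: no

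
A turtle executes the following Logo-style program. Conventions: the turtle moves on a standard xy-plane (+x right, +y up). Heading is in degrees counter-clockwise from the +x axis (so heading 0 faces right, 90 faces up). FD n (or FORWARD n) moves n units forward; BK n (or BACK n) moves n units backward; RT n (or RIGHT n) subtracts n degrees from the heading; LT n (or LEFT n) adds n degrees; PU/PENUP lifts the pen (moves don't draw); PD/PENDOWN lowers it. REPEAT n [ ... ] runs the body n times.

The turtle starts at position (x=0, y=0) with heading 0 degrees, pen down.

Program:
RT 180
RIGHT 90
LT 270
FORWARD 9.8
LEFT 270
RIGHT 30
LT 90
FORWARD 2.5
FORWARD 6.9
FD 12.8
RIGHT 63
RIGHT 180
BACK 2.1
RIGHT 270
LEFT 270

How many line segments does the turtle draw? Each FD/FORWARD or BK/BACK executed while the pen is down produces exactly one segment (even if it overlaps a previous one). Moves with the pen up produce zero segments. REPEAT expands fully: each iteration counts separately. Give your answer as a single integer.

Answer: 5

Derivation:
Executing turtle program step by step:
Start: pos=(0,0), heading=0, pen down
RT 180: heading 0 -> 180
RT 90: heading 180 -> 90
LT 270: heading 90 -> 0
FD 9.8: (0,0) -> (9.8,0) [heading=0, draw]
LT 270: heading 0 -> 270
RT 30: heading 270 -> 240
LT 90: heading 240 -> 330
FD 2.5: (9.8,0) -> (11.965,-1.25) [heading=330, draw]
FD 6.9: (11.965,-1.25) -> (17.941,-4.7) [heading=330, draw]
FD 12.8: (17.941,-4.7) -> (29.026,-11.1) [heading=330, draw]
RT 63: heading 330 -> 267
RT 180: heading 267 -> 87
BK 2.1: (29.026,-11.1) -> (28.916,-13.197) [heading=87, draw]
RT 270: heading 87 -> 177
LT 270: heading 177 -> 87
Final: pos=(28.916,-13.197), heading=87, 5 segment(s) drawn
Segments drawn: 5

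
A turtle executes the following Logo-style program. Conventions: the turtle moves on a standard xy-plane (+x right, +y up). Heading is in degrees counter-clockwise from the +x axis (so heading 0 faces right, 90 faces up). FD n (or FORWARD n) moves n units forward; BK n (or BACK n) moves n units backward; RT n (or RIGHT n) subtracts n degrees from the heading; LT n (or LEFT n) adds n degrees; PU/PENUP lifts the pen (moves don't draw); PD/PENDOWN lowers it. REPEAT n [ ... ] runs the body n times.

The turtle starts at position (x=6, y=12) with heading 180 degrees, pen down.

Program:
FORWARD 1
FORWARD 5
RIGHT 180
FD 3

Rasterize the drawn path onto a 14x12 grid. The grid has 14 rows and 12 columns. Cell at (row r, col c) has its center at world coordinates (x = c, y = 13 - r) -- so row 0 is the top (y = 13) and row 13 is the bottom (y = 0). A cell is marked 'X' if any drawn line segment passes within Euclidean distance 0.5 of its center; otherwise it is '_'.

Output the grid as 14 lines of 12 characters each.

Answer: ____________
XXXXXXX_____
____________
____________
____________
____________
____________
____________
____________
____________
____________
____________
____________
____________

Derivation:
Segment 0: (6,12) -> (5,12)
Segment 1: (5,12) -> (0,12)
Segment 2: (0,12) -> (3,12)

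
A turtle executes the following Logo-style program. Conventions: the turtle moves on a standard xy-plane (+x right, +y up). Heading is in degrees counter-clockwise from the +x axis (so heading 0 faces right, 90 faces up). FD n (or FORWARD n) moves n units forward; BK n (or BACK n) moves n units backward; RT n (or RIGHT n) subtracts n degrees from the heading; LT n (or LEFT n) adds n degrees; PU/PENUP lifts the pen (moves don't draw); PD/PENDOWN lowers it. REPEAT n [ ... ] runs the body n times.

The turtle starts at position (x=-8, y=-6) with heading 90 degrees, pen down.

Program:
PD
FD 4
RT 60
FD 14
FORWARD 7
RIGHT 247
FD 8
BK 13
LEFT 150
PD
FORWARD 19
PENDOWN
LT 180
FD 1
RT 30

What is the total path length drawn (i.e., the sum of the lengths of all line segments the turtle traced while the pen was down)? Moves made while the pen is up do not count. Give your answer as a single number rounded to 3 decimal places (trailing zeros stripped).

Answer: 66

Derivation:
Executing turtle program step by step:
Start: pos=(-8,-6), heading=90, pen down
PD: pen down
FD 4: (-8,-6) -> (-8,-2) [heading=90, draw]
RT 60: heading 90 -> 30
FD 14: (-8,-2) -> (4.124,5) [heading=30, draw]
FD 7: (4.124,5) -> (10.187,8.5) [heading=30, draw]
RT 247: heading 30 -> 143
FD 8: (10.187,8.5) -> (3.797,13.315) [heading=143, draw]
BK 13: (3.797,13.315) -> (14.18,5.491) [heading=143, draw]
LT 150: heading 143 -> 293
PD: pen down
FD 19: (14.18,5.491) -> (21.604,-11.999) [heading=293, draw]
PD: pen down
LT 180: heading 293 -> 113
FD 1: (21.604,-11.999) -> (21.213,-11.078) [heading=113, draw]
RT 30: heading 113 -> 83
Final: pos=(21.213,-11.078), heading=83, 7 segment(s) drawn

Segment lengths:
  seg 1: (-8,-6) -> (-8,-2), length = 4
  seg 2: (-8,-2) -> (4.124,5), length = 14
  seg 3: (4.124,5) -> (10.187,8.5), length = 7
  seg 4: (10.187,8.5) -> (3.797,13.315), length = 8
  seg 5: (3.797,13.315) -> (14.18,5.491), length = 13
  seg 6: (14.18,5.491) -> (21.604,-11.999), length = 19
  seg 7: (21.604,-11.999) -> (21.213,-11.078), length = 1
Total = 66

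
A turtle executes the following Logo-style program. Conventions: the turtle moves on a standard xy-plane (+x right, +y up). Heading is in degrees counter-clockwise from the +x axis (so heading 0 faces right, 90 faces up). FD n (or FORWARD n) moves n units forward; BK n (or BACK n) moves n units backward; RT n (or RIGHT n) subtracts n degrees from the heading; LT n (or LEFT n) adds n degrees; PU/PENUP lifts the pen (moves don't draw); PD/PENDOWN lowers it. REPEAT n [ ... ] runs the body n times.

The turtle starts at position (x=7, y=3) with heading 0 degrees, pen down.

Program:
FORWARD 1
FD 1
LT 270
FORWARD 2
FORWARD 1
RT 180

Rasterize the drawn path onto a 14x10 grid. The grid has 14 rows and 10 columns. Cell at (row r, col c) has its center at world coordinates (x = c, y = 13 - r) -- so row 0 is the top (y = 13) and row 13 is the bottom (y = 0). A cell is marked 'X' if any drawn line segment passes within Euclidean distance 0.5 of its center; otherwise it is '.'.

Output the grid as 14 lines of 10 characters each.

Segment 0: (7,3) -> (8,3)
Segment 1: (8,3) -> (9,3)
Segment 2: (9,3) -> (9,1)
Segment 3: (9,1) -> (9,0)

Answer: ..........
..........
..........
..........
..........
..........
..........
..........
..........
..........
.......XXX
.........X
.........X
.........X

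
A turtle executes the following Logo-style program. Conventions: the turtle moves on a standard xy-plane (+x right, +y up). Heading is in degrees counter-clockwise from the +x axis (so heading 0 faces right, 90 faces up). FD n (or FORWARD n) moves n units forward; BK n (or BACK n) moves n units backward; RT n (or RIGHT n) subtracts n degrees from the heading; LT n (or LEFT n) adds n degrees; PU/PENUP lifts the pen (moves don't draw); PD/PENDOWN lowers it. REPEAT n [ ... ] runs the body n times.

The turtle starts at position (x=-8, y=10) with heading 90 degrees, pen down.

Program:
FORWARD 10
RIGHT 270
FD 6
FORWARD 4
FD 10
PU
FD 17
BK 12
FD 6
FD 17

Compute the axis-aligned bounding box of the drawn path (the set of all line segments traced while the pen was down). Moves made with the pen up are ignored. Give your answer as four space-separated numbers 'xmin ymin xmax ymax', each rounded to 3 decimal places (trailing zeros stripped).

Executing turtle program step by step:
Start: pos=(-8,10), heading=90, pen down
FD 10: (-8,10) -> (-8,20) [heading=90, draw]
RT 270: heading 90 -> 180
FD 6: (-8,20) -> (-14,20) [heading=180, draw]
FD 4: (-14,20) -> (-18,20) [heading=180, draw]
FD 10: (-18,20) -> (-28,20) [heading=180, draw]
PU: pen up
FD 17: (-28,20) -> (-45,20) [heading=180, move]
BK 12: (-45,20) -> (-33,20) [heading=180, move]
FD 6: (-33,20) -> (-39,20) [heading=180, move]
FD 17: (-39,20) -> (-56,20) [heading=180, move]
Final: pos=(-56,20), heading=180, 4 segment(s) drawn

Segment endpoints: x in {-28, -18, -14, -8, -8}, y in {10, 20}
xmin=-28, ymin=10, xmax=-8, ymax=20

Answer: -28 10 -8 20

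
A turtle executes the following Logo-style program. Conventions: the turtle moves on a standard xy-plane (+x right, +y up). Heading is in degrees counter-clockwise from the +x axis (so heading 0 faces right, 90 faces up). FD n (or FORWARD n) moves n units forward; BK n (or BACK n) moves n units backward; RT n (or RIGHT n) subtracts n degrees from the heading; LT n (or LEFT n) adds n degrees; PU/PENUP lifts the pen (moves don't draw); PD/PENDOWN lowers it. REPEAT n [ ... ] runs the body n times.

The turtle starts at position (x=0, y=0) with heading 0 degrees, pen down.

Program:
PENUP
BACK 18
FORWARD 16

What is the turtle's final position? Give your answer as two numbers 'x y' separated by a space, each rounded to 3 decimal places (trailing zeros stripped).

Executing turtle program step by step:
Start: pos=(0,0), heading=0, pen down
PU: pen up
BK 18: (0,0) -> (-18,0) [heading=0, move]
FD 16: (-18,0) -> (-2,0) [heading=0, move]
Final: pos=(-2,0), heading=0, 0 segment(s) drawn

Answer: -2 0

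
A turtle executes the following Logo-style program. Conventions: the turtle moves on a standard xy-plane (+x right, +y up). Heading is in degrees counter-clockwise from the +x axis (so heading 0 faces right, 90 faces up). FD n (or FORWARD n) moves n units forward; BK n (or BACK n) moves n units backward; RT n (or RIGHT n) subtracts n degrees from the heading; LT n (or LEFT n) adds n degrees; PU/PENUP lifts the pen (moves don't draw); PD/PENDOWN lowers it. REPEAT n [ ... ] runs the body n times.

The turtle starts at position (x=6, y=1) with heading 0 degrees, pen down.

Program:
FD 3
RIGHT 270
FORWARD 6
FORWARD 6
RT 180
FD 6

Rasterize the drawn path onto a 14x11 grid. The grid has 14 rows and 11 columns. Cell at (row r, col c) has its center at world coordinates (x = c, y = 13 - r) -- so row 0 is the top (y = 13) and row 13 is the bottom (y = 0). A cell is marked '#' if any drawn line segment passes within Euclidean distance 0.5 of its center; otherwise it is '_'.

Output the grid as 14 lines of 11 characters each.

Segment 0: (6,1) -> (9,1)
Segment 1: (9,1) -> (9,7)
Segment 2: (9,7) -> (9,13)
Segment 3: (9,13) -> (9,7)

Answer: _________#_
_________#_
_________#_
_________#_
_________#_
_________#_
_________#_
_________#_
_________#_
_________#_
_________#_
_________#_
______####_
___________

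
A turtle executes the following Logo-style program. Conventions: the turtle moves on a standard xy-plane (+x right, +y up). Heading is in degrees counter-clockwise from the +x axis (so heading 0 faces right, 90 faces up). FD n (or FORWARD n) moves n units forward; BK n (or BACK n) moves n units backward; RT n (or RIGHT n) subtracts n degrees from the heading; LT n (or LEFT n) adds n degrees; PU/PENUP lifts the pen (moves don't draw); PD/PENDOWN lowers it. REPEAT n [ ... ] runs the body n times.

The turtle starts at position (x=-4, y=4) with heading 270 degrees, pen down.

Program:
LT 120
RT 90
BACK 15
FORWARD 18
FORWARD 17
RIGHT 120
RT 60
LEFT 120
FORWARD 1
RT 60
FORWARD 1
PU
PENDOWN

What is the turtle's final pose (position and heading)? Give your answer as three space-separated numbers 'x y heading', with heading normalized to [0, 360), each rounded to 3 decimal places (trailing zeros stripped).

Executing turtle program step by step:
Start: pos=(-4,4), heading=270, pen down
LT 120: heading 270 -> 30
RT 90: heading 30 -> 300
BK 15: (-4,4) -> (-11.5,16.99) [heading=300, draw]
FD 18: (-11.5,16.99) -> (-2.5,1.402) [heading=300, draw]
FD 17: (-2.5,1.402) -> (6,-13.321) [heading=300, draw]
RT 120: heading 300 -> 180
RT 60: heading 180 -> 120
LT 120: heading 120 -> 240
FD 1: (6,-13.321) -> (5.5,-14.187) [heading=240, draw]
RT 60: heading 240 -> 180
FD 1: (5.5,-14.187) -> (4.5,-14.187) [heading=180, draw]
PU: pen up
PD: pen down
Final: pos=(4.5,-14.187), heading=180, 5 segment(s) drawn

Answer: 4.5 -14.187 180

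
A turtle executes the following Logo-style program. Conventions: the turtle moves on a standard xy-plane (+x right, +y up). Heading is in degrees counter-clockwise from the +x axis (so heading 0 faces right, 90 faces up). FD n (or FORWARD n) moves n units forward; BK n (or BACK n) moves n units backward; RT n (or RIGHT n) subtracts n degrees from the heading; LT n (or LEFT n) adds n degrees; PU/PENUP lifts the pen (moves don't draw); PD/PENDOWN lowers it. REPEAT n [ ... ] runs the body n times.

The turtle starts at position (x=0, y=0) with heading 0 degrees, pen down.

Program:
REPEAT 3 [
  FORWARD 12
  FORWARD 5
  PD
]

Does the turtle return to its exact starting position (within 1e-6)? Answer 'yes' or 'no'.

Executing turtle program step by step:
Start: pos=(0,0), heading=0, pen down
REPEAT 3 [
  -- iteration 1/3 --
  FD 12: (0,0) -> (12,0) [heading=0, draw]
  FD 5: (12,0) -> (17,0) [heading=0, draw]
  PD: pen down
  -- iteration 2/3 --
  FD 12: (17,0) -> (29,0) [heading=0, draw]
  FD 5: (29,0) -> (34,0) [heading=0, draw]
  PD: pen down
  -- iteration 3/3 --
  FD 12: (34,0) -> (46,0) [heading=0, draw]
  FD 5: (46,0) -> (51,0) [heading=0, draw]
  PD: pen down
]
Final: pos=(51,0), heading=0, 6 segment(s) drawn

Start position: (0, 0)
Final position: (51, 0)
Distance = 51; >= 1e-6 -> NOT closed

Answer: no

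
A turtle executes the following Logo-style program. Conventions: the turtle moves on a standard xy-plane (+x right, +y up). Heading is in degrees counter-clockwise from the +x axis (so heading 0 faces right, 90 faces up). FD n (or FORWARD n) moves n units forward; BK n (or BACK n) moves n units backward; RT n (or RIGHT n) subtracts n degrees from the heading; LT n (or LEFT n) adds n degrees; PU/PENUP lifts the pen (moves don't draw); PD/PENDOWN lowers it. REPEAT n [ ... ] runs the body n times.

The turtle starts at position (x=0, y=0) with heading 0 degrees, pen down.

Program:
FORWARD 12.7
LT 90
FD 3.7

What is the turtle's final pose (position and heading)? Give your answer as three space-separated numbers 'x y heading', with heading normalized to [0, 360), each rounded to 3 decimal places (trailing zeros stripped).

Answer: 12.7 3.7 90

Derivation:
Executing turtle program step by step:
Start: pos=(0,0), heading=0, pen down
FD 12.7: (0,0) -> (12.7,0) [heading=0, draw]
LT 90: heading 0 -> 90
FD 3.7: (12.7,0) -> (12.7,3.7) [heading=90, draw]
Final: pos=(12.7,3.7), heading=90, 2 segment(s) drawn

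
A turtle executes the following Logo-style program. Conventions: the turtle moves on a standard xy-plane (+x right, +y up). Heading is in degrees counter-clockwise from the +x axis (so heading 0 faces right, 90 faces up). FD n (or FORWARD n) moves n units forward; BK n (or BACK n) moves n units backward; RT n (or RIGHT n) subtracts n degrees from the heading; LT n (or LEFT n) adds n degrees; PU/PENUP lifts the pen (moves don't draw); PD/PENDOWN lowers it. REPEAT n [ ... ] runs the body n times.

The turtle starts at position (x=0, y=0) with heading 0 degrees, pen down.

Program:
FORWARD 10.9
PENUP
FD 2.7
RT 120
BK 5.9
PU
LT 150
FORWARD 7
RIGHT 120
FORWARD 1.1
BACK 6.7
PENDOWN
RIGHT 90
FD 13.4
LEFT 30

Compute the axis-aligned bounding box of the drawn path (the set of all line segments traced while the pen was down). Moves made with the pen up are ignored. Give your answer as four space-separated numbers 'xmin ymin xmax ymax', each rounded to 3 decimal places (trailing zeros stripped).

Executing turtle program step by step:
Start: pos=(0,0), heading=0, pen down
FD 10.9: (0,0) -> (10.9,0) [heading=0, draw]
PU: pen up
FD 2.7: (10.9,0) -> (13.6,0) [heading=0, move]
RT 120: heading 0 -> 240
BK 5.9: (13.6,0) -> (16.55,5.11) [heading=240, move]
PU: pen up
LT 150: heading 240 -> 30
FD 7: (16.55,5.11) -> (22.612,8.61) [heading=30, move]
RT 120: heading 30 -> 270
FD 1.1: (22.612,8.61) -> (22.612,7.51) [heading=270, move]
BK 6.7: (22.612,7.51) -> (22.612,14.21) [heading=270, move]
PD: pen down
RT 90: heading 270 -> 180
FD 13.4: (22.612,14.21) -> (9.212,14.21) [heading=180, draw]
LT 30: heading 180 -> 210
Final: pos=(9.212,14.21), heading=210, 2 segment(s) drawn

Segment endpoints: x in {0, 9.212, 10.9, 22.612}, y in {0, 14.21, 14.21}
xmin=0, ymin=0, xmax=22.612, ymax=14.21

Answer: 0 0 22.612 14.21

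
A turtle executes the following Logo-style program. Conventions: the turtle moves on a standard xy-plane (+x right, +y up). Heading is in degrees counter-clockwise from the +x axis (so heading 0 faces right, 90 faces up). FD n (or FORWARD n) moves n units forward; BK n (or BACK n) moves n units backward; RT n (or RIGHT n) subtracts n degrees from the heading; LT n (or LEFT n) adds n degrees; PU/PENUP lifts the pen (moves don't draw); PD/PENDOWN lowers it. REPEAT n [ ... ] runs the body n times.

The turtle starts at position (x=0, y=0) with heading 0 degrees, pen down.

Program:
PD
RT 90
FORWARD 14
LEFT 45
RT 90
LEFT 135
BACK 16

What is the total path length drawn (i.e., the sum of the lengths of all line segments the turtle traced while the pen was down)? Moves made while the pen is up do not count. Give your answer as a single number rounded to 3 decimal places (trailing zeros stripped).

Answer: 30

Derivation:
Executing turtle program step by step:
Start: pos=(0,0), heading=0, pen down
PD: pen down
RT 90: heading 0 -> 270
FD 14: (0,0) -> (0,-14) [heading=270, draw]
LT 45: heading 270 -> 315
RT 90: heading 315 -> 225
LT 135: heading 225 -> 0
BK 16: (0,-14) -> (-16,-14) [heading=0, draw]
Final: pos=(-16,-14), heading=0, 2 segment(s) drawn

Segment lengths:
  seg 1: (0,0) -> (0,-14), length = 14
  seg 2: (0,-14) -> (-16,-14), length = 16
Total = 30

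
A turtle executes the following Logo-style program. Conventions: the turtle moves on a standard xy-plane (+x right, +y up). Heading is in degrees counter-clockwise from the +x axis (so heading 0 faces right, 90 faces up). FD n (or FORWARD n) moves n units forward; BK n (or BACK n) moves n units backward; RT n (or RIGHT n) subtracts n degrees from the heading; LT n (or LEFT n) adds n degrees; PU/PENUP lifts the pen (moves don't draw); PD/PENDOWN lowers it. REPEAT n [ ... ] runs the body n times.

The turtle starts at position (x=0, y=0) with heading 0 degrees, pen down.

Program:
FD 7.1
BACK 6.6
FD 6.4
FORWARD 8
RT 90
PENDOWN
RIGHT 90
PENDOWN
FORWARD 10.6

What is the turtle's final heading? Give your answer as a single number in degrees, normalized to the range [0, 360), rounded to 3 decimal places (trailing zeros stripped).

Answer: 180

Derivation:
Executing turtle program step by step:
Start: pos=(0,0), heading=0, pen down
FD 7.1: (0,0) -> (7.1,0) [heading=0, draw]
BK 6.6: (7.1,0) -> (0.5,0) [heading=0, draw]
FD 6.4: (0.5,0) -> (6.9,0) [heading=0, draw]
FD 8: (6.9,0) -> (14.9,0) [heading=0, draw]
RT 90: heading 0 -> 270
PD: pen down
RT 90: heading 270 -> 180
PD: pen down
FD 10.6: (14.9,0) -> (4.3,0) [heading=180, draw]
Final: pos=(4.3,0), heading=180, 5 segment(s) drawn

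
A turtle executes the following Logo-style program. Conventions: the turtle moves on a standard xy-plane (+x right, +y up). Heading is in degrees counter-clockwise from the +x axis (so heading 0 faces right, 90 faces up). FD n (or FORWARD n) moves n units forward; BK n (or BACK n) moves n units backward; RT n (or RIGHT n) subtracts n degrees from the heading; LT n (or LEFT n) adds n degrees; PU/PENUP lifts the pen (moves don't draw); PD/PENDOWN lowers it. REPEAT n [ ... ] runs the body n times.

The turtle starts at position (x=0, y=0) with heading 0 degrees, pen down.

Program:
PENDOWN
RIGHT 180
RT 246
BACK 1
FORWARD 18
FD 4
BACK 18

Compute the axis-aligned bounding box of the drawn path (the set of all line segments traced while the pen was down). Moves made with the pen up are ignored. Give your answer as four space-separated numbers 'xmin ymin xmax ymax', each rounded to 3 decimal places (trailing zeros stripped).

Executing turtle program step by step:
Start: pos=(0,0), heading=0, pen down
PD: pen down
RT 180: heading 0 -> 180
RT 246: heading 180 -> 294
BK 1: (0,0) -> (-0.407,0.914) [heading=294, draw]
FD 18: (-0.407,0.914) -> (6.915,-15.53) [heading=294, draw]
FD 4: (6.915,-15.53) -> (8.541,-19.184) [heading=294, draw]
BK 18: (8.541,-19.184) -> (1.22,-2.741) [heading=294, draw]
Final: pos=(1.22,-2.741), heading=294, 4 segment(s) drawn

Segment endpoints: x in {-0.407, 0, 1.22, 6.915, 8.541}, y in {-19.184, -15.53, -2.741, 0, 0.914}
xmin=-0.407, ymin=-19.184, xmax=8.541, ymax=0.914

Answer: -0.407 -19.184 8.541 0.914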